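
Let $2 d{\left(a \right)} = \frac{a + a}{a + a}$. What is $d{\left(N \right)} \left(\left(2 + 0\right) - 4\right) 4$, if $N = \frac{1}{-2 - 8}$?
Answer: $-4$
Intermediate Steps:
$N = - \frac{1}{10}$ ($N = \frac{1}{-2 - 8} = \frac{1}{-10} = - \frac{1}{10} \approx -0.1$)
$d{\left(a \right)} = \frac{1}{2}$ ($d{\left(a \right)} = \frac{\left(a + a\right) \frac{1}{a + a}}{2} = \frac{2 a \frac{1}{2 a}}{2} = \frac{1}{2} \cdot 1 = \frac{1}{2}$)
$d{\left(N \right)} \left(\left(2 + 0\right) - 4\right) 4 = \frac{\left(2 + 0\right) - 4}{2} \cdot 4 = \frac{2 - 4}{2} \cdot 4 = \frac{1}{2} \left(-2\right) 4 = \left(-1\right) 4 = -4$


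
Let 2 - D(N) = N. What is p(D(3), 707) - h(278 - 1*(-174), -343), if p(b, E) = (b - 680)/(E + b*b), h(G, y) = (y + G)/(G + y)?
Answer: -463/236 ≈ -1.9619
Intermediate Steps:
D(N) = 2 - N
h(G, y) = 1 (h(G, y) = (G + y)/(G + y) = 1)
p(b, E) = (-680 + b)/(E + b**2)
p(D(3), 707) - h(278 - 1*(-174), -343) = (-680 + (2 - 1*3))/(707 + (2 - 1*3)**2) - 1*1 = (-680 + (2 - 3))/(707 + (2 - 3)**2) - 1 = (-680 - 1)/(707 + (-1)**2) - 1 = -681/(707 + 1) - 1 = -681/708 - 1 = (1/708)*(-681) - 1 = -227/236 - 1 = -463/236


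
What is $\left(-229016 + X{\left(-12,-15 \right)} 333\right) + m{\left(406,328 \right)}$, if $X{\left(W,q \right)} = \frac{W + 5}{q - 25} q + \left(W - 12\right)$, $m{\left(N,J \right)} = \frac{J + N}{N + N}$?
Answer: $- \frac{386319103}{1624} \approx -2.3788 \cdot 10^{5}$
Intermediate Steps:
$m{\left(N,J \right)} = \frac{J + N}{2 N}$
$X{\left(W,q \right)} = -12 + W + \frac{q \left(5 + W\right)}{-25 + q}$ ($X{\left(W,q \right)} = \frac{5 + W}{-25 + q} q + \left(-12 + W\right) = \frac{q \left(5 + W\right)}{-25 + q} + \left(-12 + W\right) = -12 + W + \frac{q \left(5 + W\right)}{-25 + q}$)
$\left(-229016 + X{\left(-12,-15 \right)} 333\right) + m{\left(406,328 \right)} = \left(-229016 + \frac{300 - -300 - -105 + 2 \left(-12\right) \left(-15\right)}{-25 - 15} \cdot 333\right) + \frac{328 + 406}{2 \cdot 406} = \left(-229016 + \frac{300 + 300 + 105 + 360}{-40} \cdot 333\right) + \frac{1}{2} \cdot \frac{1}{406} \cdot 734 = \left(-229016 + \left(- \frac{1}{40}\right) 1065 \cdot 333\right) + \frac{367}{406} = \left(-229016 - \frac{70929}{8}\right) + \frac{367}{406} = - \frac{1903057}{8} + \frac{367}{406} = - \frac{386319103}{1624}$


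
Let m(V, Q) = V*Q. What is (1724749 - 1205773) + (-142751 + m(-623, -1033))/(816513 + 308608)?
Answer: 583911296904/1125121 ≈ 5.1898e+5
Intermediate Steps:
m(V, Q) = Q*V
(1724749 - 1205773) + (-142751 + m(-623, -1033))/(816513 + 308608) = (1724749 - 1205773) + (-142751 - 1033*(-623))/(816513 + 308608) = 518976 + (-142751 + 643559)/1125121 = 518976 + 500808*(1/1125121) = 518976 + 500808/1125121 = 583911296904/1125121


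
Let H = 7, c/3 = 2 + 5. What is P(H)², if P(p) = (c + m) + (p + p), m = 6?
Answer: 1681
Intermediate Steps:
c = 21 (c = 3*(2 + 5) = 3*7 = 21)
P(p) = 27 + 2*p (P(p) = (21 + 6) + (p + p) = 27 + 2*p)
P(H)² = (27 + 2*7)² = (27 + 14)² = 41² = 1681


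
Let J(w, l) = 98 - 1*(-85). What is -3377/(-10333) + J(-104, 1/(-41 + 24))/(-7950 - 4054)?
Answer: 38646569/124037332 ≈ 0.31157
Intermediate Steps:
J(w, l) = 183 (J(w, l) = 98 + 85 = 183)
-3377/(-10333) + J(-104, 1/(-41 + 24))/(-7950 - 4054) = -3377/(-10333) + 183/(-7950 - 4054) = -3377*(-1/10333) + 183/(-12004) = 3377/10333 + 183*(-1/12004) = 3377/10333 - 183/12004 = 38646569/124037332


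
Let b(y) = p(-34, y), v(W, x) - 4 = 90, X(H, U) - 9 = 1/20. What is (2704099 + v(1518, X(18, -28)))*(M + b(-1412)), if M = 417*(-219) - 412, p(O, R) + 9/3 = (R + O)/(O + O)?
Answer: -8432671621217/34 ≈ -2.4802e+11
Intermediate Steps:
X(H, U) = 181/20 (X(H, U) = 9 + 1/20 = 181/20)
v(W, x) = 94 (v(W, x) = 4 + 90 = 94)
p(O, R) = -3 + (O + R)/(2*O) (p(O, R) = -3 + (R + O)/(O + O) = -3 + (O + R)/((2*O)) = -3 + (O + R)*(1/(2*O)) = -3 + (O + R)/(2*O))
b(y) = -5/2 - y/68 (b(y) = (½)*(y - 5*(-34))/(-34) = (½)*(-1/34)*(y + 170) = (½)*(-1/34)*(170 + y) = -5/2 - y/68)
M = -91735 (M = -91323 - 412 = -91735)
(2704099 + v(1518, X(18, -28)))*(M + b(-1412)) = (2704099 + 94)*(-91735 + (-5/2 - 1/68*(-1412))) = 2704193*(-91735 + (-5/2 + 353/17)) = 2704193*(-91735 + 621/34) = 2704193*(-3118369/34) = -8432671621217/34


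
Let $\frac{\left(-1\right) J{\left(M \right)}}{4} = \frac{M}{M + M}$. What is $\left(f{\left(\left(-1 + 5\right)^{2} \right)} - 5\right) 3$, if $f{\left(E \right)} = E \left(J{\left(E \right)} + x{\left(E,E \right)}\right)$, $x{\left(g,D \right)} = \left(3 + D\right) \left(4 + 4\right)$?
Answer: $7185$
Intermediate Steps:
$J{\left(M \right)} = -2$ ($J{\left(M \right)} = - 4 \frac{M}{M + M} = - 4 \frac{M}{2 M} = - 4 M \frac{1}{2 M} = \left(-4\right) \frac{1}{2} = -2$)
$x{\left(g,D \right)} = 24 + 8 D$ ($x{\left(g,D \right)} = \left(3 + D\right) 8 = 24 + 8 D$)
$f{\left(E \right)} = E \left(22 + 8 E\right)$ ($f{\left(E \right)} = E \left(-2 + \left(24 + 8 E\right)\right) = E \left(22 + 8 E\right)$)
$\left(f{\left(\left(-1 + 5\right)^{2} \right)} - 5\right) 3 = \left(2 \left(-1 + 5\right)^{2} \left(11 + 4 \left(-1 + 5\right)^{2}\right) - 5\right) 3 = \left(2 \cdot 4^{2} \left(11 + 4 \cdot 4^{2}\right) - 5\right) 3 = \left(2 \cdot 16 \left(11 + 4 \cdot 16\right) - 5\right) 3 = \left(2 \cdot 16 \left(11 + 64\right) - 5\right) 3 = \left(2 \cdot 16 \cdot 75 - 5\right) 3 = \left(2400 - 5\right) 3 = 2395 \cdot 3 = 7185$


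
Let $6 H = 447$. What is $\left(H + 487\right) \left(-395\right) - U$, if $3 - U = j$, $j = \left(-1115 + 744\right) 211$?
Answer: $- \frac{600153}{2} \approx -3.0008 \cdot 10^{5}$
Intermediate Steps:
$H = \frac{149}{2}$ ($H = \frac{1}{6} \cdot 447 = \frac{149}{2} \approx 74.5$)
$j = -78281$ ($j = \left(-371\right) 211 = -78281$)
$U = 78284$ ($U = 3 - -78281 = 3 + 78281 = 78284$)
$\left(H + 487\right) \left(-395\right) - U = \left(\frac{149}{2} + 487\right) \left(-395\right) - 78284 = \frac{1123}{2} \left(-395\right) - 78284 = - \frac{443585}{2} - 78284 = - \frac{600153}{2}$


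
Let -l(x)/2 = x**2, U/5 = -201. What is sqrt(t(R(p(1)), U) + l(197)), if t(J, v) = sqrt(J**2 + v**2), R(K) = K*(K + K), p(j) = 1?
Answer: sqrt(-77618 + sqrt(1010029)) ≈ 276.79*I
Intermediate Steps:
R(K) = 2*K**2 (R(K) = K*(2*K) = 2*K**2)
U = -1005 (U = 5*(-201) = -1005)
l(x) = -2*x**2
sqrt(t(R(p(1)), U) + l(197)) = sqrt(sqrt((2*1**2)**2 + (-1005)**2) - 2*197**2) = sqrt(sqrt((2*1)**2 + 1010025) - 2*38809) = sqrt(sqrt(2**2 + 1010025) - 77618) = sqrt(sqrt(4 + 1010025) - 77618) = sqrt(sqrt(1010029) - 77618) = sqrt(-77618 + sqrt(1010029))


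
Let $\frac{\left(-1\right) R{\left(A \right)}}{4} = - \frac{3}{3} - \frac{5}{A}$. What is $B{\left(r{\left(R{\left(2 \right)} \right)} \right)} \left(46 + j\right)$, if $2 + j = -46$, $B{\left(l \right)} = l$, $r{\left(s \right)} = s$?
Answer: $-28$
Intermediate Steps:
$R{\left(A \right)} = 4 + \frac{20}{A}$ ($R{\left(A \right)} = - 4 \left(- \frac{3}{3} - \frac{5}{A}\right) = - 4 \left(\left(-3\right) \frac{1}{3} - \frac{5}{A}\right) = - 4 \left(-1 - \frac{5}{A}\right) = 4 + \frac{20}{A}$)
$j = -48$ ($j = -2 - 46 = -48$)
$B{\left(r{\left(R{\left(2 \right)} \right)} \right)} \left(46 + j\right) = \left(4 + \frac{20}{2}\right) \left(46 - 48\right) = \left(4 + 20 \cdot \frac{1}{2}\right) \left(-2\right) = \left(4 + 10\right) \left(-2\right) = 14 \left(-2\right) = -28$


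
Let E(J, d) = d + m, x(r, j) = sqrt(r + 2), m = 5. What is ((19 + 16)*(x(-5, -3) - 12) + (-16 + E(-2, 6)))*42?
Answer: -17850 + 1470*I*sqrt(3) ≈ -17850.0 + 2546.1*I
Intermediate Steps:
x(r, j) = sqrt(2 + r)
E(J, d) = 5 + d (E(J, d) = d + 5 = 5 + d)
((19 + 16)*(x(-5, -3) - 12) + (-16 + E(-2, 6)))*42 = ((19 + 16)*(sqrt(2 - 5) - 12) + (-16 + (5 + 6)))*42 = (35*(sqrt(-3) - 12) + (-16 + 11))*42 = (35*(I*sqrt(3) - 12) - 5)*42 = (35*(-12 + I*sqrt(3)) - 5)*42 = ((-420 + 35*I*sqrt(3)) - 5)*42 = (-425 + 35*I*sqrt(3))*42 = -17850 + 1470*I*sqrt(3)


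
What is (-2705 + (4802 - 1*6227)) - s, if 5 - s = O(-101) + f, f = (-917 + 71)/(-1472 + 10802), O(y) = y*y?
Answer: 9432489/1555 ≈ 6065.9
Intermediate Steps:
O(y) = y²
f = -141/1555 (f = -846/9330 = -846*1/9330 = -141/1555 ≈ -0.090675)
s = -15854639/1555 (s = 5 - ((-101)² - 141/1555) = 5 - (10201 - 141/1555) = 5 - 1*15862414/1555 = 5 - 15862414/1555 = -15854639/1555 ≈ -10196.)
(-2705 + (4802 - 1*6227)) - s = (-2705 + (4802 - 1*6227)) - 1*(-15854639/1555) = (-2705 + (4802 - 6227)) + 15854639/1555 = (-2705 - 1425) + 15854639/1555 = -4130 + 15854639/1555 = 9432489/1555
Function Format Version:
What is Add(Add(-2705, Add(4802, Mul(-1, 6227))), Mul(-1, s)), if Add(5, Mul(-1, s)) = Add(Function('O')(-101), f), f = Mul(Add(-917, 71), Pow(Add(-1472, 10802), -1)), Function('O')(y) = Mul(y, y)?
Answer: Rational(9432489, 1555) ≈ 6065.9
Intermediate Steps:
Function('O')(y) = Pow(y, 2)
f = Rational(-141, 1555) (f = Mul(-846, Pow(9330, -1)) = Mul(-846, Rational(1, 9330)) = Rational(-141, 1555) ≈ -0.090675)
s = Rational(-15854639, 1555) (s = Add(5, Mul(-1, Add(Pow(-101, 2), Rational(-141, 1555)))) = Add(5, Mul(-1, Add(10201, Rational(-141, 1555)))) = Add(5, Mul(-1, Rational(15862414, 1555))) = Add(5, Rational(-15862414, 1555)) = Rational(-15854639, 1555) ≈ -10196.)
Add(Add(-2705, Add(4802, Mul(-1, 6227))), Mul(-1, s)) = Add(Add(-2705, Add(4802, Mul(-1, 6227))), Mul(-1, Rational(-15854639, 1555))) = Add(Add(-2705, Add(4802, -6227)), Rational(15854639, 1555)) = Add(Add(-2705, -1425), Rational(15854639, 1555)) = Add(-4130, Rational(15854639, 1555)) = Rational(9432489, 1555)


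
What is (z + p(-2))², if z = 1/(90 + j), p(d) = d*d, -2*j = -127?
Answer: 1512900/94249 ≈ 16.052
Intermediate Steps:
j = 127/2 (j = -½*(-127) = 127/2 ≈ 63.500)
p(d) = d²
z = 2/307 (z = 1/(90 + 127/2) = 1/(307/2) = 2/307 ≈ 0.0065147)
(z + p(-2))² = (2/307 + (-2)²)² = (2/307 + 4)² = (1230/307)² = 1512900/94249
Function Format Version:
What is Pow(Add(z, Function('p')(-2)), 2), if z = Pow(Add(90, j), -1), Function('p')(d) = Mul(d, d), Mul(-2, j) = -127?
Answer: Rational(1512900, 94249) ≈ 16.052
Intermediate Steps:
j = Rational(127, 2) (j = Mul(Rational(-1, 2), -127) = Rational(127, 2) ≈ 63.500)
Function('p')(d) = Pow(d, 2)
z = Rational(2, 307) (z = Pow(Add(90, Rational(127, 2)), -1) = Pow(Rational(307, 2), -1) = Rational(2, 307) ≈ 0.0065147)
Pow(Add(z, Function('p')(-2)), 2) = Pow(Add(Rational(2, 307), Pow(-2, 2)), 2) = Pow(Add(Rational(2, 307), 4), 2) = Pow(Rational(1230, 307), 2) = Rational(1512900, 94249)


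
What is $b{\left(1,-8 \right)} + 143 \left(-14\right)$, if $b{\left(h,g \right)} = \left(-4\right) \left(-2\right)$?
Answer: $-1994$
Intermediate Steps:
$b{\left(h,g \right)} = 8$
$b{\left(1,-8 \right)} + 143 \left(-14\right) = 8 + 143 \left(-14\right) = 8 - 2002 = -1994$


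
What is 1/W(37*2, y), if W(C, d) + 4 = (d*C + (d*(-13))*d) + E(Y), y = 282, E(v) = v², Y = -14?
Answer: -1/1012752 ≈ -9.8741e-7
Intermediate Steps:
W(C, d) = 192 - 13*d² + C*d (W(C, d) = -4 + ((d*C + (d*(-13))*d) + (-14)²) = -4 + ((C*d + (-13*d)*d) + 196) = -4 + ((C*d - 13*d²) + 196) = -4 + ((-13*d² + C*d) + 196) = -4 + (196 - 13*d² + C*d) = 192 - 13*d² + C*d)
1/W(37*2, y) = 1/(192 - 13*282² + (37*2)*282) = 1/(192 - 13*79524 + 74*282) = 1/(192 - 1033812 + 20868) = 1/(-1012752) = -1/1012752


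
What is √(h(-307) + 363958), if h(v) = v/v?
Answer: √363959 ≈ 603.29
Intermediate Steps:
h(v) = 1
√(h(-307) + 363958) = √(1 + 363958) = √363959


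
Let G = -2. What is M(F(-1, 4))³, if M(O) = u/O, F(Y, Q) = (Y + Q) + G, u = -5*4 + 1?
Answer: -6859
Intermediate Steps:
u = -19 (u = -20 + 1 = -19)
F(Y, Q) = -2 + Q + Y (F(Y, Q) = (Y + Q) - 2 = (Q + Y) - 2 = -2 + Q + Y)
M(O) = -19/O
M(F(-1, 4))³ = (-19/(-2 + 4 - 1))³ = (-19/1)³ = (-19*1)³ = (-19)³ = -6859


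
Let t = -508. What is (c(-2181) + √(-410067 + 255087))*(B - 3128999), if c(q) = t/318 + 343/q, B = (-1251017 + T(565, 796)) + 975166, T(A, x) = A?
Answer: 690514956545/115593 - 20425710*I*√4305 ≈ 5.9737e+6 - 1.3402e+9*I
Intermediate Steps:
B = -275286 (B = (-1251017 + 565) + 975166 = -1250452 + 975166 = -275286)
c(q) = -254/159 + 343/q (c(q) = -508/318 + 343/q = -508*1/318 + 343/q = -254/159 + 343/q)
(c(-2181) + √(-410067 + 255087))*(B - 3128999) = ((-254/159 + 343/(-2181)) + √(-410067 + 255087))*(-275286 - 3128999) = ((-254/159 + 343*(-1/2181)) + √(-154980))*(-3404285) = ((-254/159 - 343/2181) + 6*I*√4305)*(-3404285) = (-202837/115593 + 6*I*√4305)*(-3404285) = 690514956545/115593 - 20425710*I*√4305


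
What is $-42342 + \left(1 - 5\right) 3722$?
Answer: $-57230$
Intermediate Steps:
$-42342 + \left(1 - 5\right) 3722 = -42342 - 14888 = -57230$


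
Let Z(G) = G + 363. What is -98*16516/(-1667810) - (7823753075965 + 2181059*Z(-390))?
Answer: -6524217701319638376/833905 ≈ -7.8237e+12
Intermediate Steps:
Z(G) = 363 + G
-98*16516/(-1667810) - (7823753075965 + 2181059*Z(-390)) = -98*16516/(-1667810) - 2181059/(1/(3587135 + (363 - 390))) = -1618568*(-1/1667810) - 2181059/(1/(3587135 - 27)) = 809284/833905 - 2181059/(1/3587108) = 809284/833905 - 2181059/1/3587108 = 809284/833905 - 2181059*3587108 = 809284/833905 - 7823694187372 = -6524217701319638376/833905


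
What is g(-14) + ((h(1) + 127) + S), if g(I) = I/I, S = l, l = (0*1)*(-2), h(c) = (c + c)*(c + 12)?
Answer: 154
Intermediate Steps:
h(c) = 2*c*(12 + c) (h(c) = (2*c)*(12 + c) = 2*c*(12 + c))
l = 0 (l = 0*(-2) = 0)
S = 0
g(I) = 1
g(-14) + ((h(1) + 127) + S) = 1 + ((2*1*(12 + 1) + 127) + 0) = 1 + ((2*1*13 + 127) + 0) = 1 + ((26 + 127) + 0) = 1 + (153 + 0) = 1 + 153 = 154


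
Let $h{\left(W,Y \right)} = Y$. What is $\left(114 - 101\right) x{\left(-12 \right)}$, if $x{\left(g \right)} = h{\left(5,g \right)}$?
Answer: $-156$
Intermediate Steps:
$x{\left(g \right)} = g$
$\left(114 - 101\right) x{\left(-12 \right)} = \left(114 - 101\right) \left(-12\right) = 13 \left(-12\right) = -156$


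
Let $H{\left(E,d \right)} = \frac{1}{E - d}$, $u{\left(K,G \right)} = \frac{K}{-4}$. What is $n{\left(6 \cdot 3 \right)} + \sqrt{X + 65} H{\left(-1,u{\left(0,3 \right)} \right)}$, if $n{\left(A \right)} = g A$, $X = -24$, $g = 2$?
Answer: $36 - \sqrt{41} \approx 29.597$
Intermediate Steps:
$u{\left(K,G \right)} = - \frac{K}{4}$ ($u{\left(K,G \right)} = K \left(- \frac{1}{4}\right) = - \frac{K}{4}$)
$n{\left(A \right)} = 2 A$
$n{\left(6 \cdot 3 \right)} + \sqrt{X + 65} H{\left(-1,u{\left(0,3 \right)} \right)} = 2 \cdot 6 \cdot 3 + \frac{\sqrt{-24 + 65}}{-1 - \left(- \frac{1}{4}\right) 0} = 2 \cdot 18 + \frac{\sqrt{41}}{-1 - 0} = 36 + \frac{\sqrt{41}}{-1 + 0} = 36 + \frac{\sqrt{41}}{-1} = 36 + \sqrt{41} \left(-1\right) = 36 - \sqrt{41}$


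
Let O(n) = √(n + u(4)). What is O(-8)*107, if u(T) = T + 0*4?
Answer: 214*I ≈ 214.0*I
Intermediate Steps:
u(T) = T (u(T) = T + 0 = T)
O(n) = √(4 + n) (O(n) = √(n + 4) = √(4 + n))
O(-8)*107 = √(4 - 8)*107 = √(-4)*107 = (2*I)*107 = 214*I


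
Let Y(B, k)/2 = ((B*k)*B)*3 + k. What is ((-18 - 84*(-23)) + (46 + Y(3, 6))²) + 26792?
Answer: 174630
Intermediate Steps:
Y(B, k) = 2*k + 6*k*B² (Y(B, k) = 2*(((B*k)*B)*3 + k) = 2*((k*B²)*3 + k) = 2*(3*k*B² + k) = 2*(k + 3*k*B²) = 2*k + 6*k*B²)
((-18 - 84*(-23)) + (46 + Y(3, 6))²) + 26792 = ((-18 - 84*(-23)) + (46 + 2*6*(1 + 3*3²))²) + 26792 = ((-18 + 1932) + (46 + 2*6*(1 + 3*9))²) + 26792 = (1914 + (46 + 2*6*(1 + 27))²) + 26792 = (1914 + (46 + 2*6*28)²) + 26792 = (1914 + (46 + 336)²) + 26792 = (1914 + 382²) + 26792 = (1914 + 145924) + 26792 = 147838 + 26792 = 174630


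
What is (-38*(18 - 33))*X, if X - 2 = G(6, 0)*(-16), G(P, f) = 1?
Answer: -7980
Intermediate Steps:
X = -14 (X = 2 + 1*(-16) = 2 - 16 = -14)
(-38*(18 - 33))*X = -38*(18 - 33)*(-14) = -38*(-15)*(-14) = 570*(-14) = -7980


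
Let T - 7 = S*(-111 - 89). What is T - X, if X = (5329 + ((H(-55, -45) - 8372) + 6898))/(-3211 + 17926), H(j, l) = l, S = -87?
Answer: 17076013/981 ≈ 17407.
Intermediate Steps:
T = 17407 (T = 7 - 87*(-111 - 89) = 7 - 87*(-200) = 7 + 17400 = 17407)
X = 254/981 (X = (5329 + ((-45 - 8372) + 6898))/(-3211 + 17926) = (5329 + (-8417 + 6898))/14715 = (5329 - 1519)*(1/14715) = 3810*(1/14715) = 254/981 ≈ 0.25892)
T - X = 17407 - 1*254/981 = 17407 - 254/981 = 17076013/981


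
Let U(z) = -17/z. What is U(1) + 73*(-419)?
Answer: -30604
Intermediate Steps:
U(1) + 73*(-419) = -17/1 + 73*(-419) = -17*1 - 30587 = -17 - 30587 = -30604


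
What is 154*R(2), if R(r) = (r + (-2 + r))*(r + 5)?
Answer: 2156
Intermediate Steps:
R(r) = (-2 + 2*r)*(5 + r)
154*R(2) = 154*(-10 + 2*2² + 8*2) = 154*(-10 + 2*4 + 16) = 154*(-10 + 8 + 16) = 154*14 = 2156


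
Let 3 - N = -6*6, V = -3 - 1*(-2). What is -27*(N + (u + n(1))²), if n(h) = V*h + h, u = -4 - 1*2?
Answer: -2025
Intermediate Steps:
V = -1 (V = -3 + 2 = -1)
u = -6 (u = -4 - 2 = -6)
N = 39 (N = 3 - (-6)*6 = 3 - 1*(-36) = 3 + 36 = 39)
n(h) = 0 (n(h) = -h + h = 0)
-27*(N + (u + n(1))²) = -27*(39 + (-6 + 0)²) = -27*(39 + (-6)²) = -27*(39 + 36) = -27*75 = -2025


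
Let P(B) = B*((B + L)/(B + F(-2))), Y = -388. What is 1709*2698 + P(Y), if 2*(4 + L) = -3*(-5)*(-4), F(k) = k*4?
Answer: 456436384/99 ≈ 4.6105e+6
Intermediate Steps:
F(k) = 4*k
L = -34 (L = -4 + (-3*(-5)*(-4))/2 = -4 + (15*(-4))/2 = -4 + (½)*(-60) = -4 - 30 = -34)
P(B) = B*(-34 + B)/(-8 + B) (P(B) = B*((B - 34)/(B + 4*(-2))) = B*((-34 + B)/(B - 8)) = B*((-34 + B)/(-8 + B)) = B*(-34 + B)/(-8 + B))
1709*2698 + P(Y) = 1709*2698 - 388*(-34 - 388)/(-8 - 388) = 4610882 - 388*(-422)/(-396) = 4610882 - 388*(-1/396)*(-422) = 4610882 - 40934/99 = 456436384/99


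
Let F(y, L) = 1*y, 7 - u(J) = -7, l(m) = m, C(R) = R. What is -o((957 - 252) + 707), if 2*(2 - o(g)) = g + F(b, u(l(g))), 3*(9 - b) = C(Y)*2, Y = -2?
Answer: 4255/6 ≈ 709.17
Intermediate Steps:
u(J) = 14 (u(J) = 7 - 1*(-7) = 7 + 7 = 14)
b = 31/3 (b = 9 - (-2)*2/3 = 9 - ⅓*(-4) = 9 + 4/3 = 31/3 ≈ 10.333)
F(y, L) = y
o(g) = -19/6 - g/2 (o(g) = 2 - (g + 31/3)/2 = 2 - (31/3 + g)/2 = 2 + (-31/6 - g/2) = -19/6 - g/2)
-o((957 - 252) + 707) = -(-19/6 - ((957 - 252) + 707)/2) = -(-19/6 - (705 + 707)/2) = -(-19/6 - ½*1412) = -(-19/6 - 706) = -1*(-4255/6) = 4255/6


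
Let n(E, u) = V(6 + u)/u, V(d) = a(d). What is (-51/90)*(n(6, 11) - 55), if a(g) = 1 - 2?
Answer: 1717/55 ≈ 31.218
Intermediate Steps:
a(g) = -1
V(d) = -1
n(E, u) = -1/u
(-51/90)*(n(6, 11) - 55) = (-51/90)*(-1/11 - 55) = (-51*1/90)*(-1*1/11 - 55) = -17*(-1/11 - 55)/30 = -17/30*(-606/11) = 1717/55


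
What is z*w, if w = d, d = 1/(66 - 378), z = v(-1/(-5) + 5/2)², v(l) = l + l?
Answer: -243/2600 ≈ -0.093462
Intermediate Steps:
v(l) = 2*l
z = 729/25 (z = (2*(-1/(-5) + 5/2))² = (2*(-1*(-⅕) + 5*(½)))² = (2*(⅕ + 5/2))² = (2*(27/10))² = (27/5)² = 729/25 ≈ 29.160)
d = -1/312 (d = 1/(-312) = -1/312 ≈ -0.0032051)
w = -1/312 ≈ -0.0032051
z*w = (729/25)*(-1/312) = -243/2600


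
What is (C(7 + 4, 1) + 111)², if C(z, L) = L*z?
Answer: 14884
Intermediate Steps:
(C(7 + 4, 1) + 111)² = (1*(7 + 4) + 111)² = (1*11 + 111)² = (11 + 111)² = 122² = 14884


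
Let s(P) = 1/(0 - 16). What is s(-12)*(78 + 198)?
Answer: -69/4 ≈ -17.250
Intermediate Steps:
s(P) = -1/16 (s(P) = 1/(-16) = -1/16)
s(-12)*(78 + 198) = -(78 + 198)/16 = -1/16*276 = -69/4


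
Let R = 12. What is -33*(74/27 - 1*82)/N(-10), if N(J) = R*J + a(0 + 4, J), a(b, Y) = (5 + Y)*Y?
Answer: -2354/63 ≈ -37.365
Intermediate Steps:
a(b, Y) = Y*(5 + Y)
N(J) = 12*J + J*(5 + J)
-33*(74/27 - 1*82)/N(-10) = -33*(74/27 - 1*82)/((-10*(17 - 10))) = -33*(74*(1/27) - 82)/((-10*7)) = -33*(74/27 - 82)/(-70) = -(-23540)*(-1)/(9*70) = -33*214/189 = -2354/63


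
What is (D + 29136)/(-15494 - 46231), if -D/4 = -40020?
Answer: -63072/20575 ≈ -3.0655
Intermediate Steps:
D = 160080 (D = -4*(-40020) = 160080)
(D + 29136)/(-15494 - 46231) = (160080 + 29136)/(-15494 - 46231) = 189216/(-61725) = 189216*(-1/61725) = -63072/20575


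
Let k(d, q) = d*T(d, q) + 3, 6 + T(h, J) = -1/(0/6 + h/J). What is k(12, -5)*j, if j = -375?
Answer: 24000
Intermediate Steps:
T(h, J) = -6 - J/h (T(h, J) = -6 - 1/(0/6 + h/J) = -6 - 1/(0*(⅙) + h/J) = -6 - 1/(0 + h/J) = -6 - 1/(h/J) = -6 - J/h)
k(d, q) = 3 + d*(-6 - q/d) (k(d, q) = d*(-6 - q/d) + 3 = 3 + d*(-6 - q/d))
k(12, -5)*j = (3 - 1*(-5) - 6*12)*(-375) = (3 + 5 - 72)*(-375) = -64*(-375) = 24000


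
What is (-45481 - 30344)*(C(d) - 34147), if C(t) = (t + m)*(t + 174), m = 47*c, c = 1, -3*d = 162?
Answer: 2652889275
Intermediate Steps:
d = -54 (d = -⅓*162 = -54)
m = 47 (m = 47*1 = 47)
C(t) = (47 + t)*(174 + t) (C(t) = (t + 47)*(t + 174) = (47 + t)*(174 + t))
(-45481 - 30344)*(C(d) - 34147) = (-45481 - 30344)*((8178 + (-54)² + 221*(-54)) - 34147) = -75825*((8178 + 2916 - 11934) - 34147) = -75825*(-840 - 34147) = -75825*(-34987) = 2652889275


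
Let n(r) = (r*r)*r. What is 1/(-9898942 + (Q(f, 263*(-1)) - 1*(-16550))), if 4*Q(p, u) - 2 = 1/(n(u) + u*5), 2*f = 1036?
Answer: -72771048/719151986201293 ≈ -1.0119e-7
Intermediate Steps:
f = 518 (f = (½)*1036 = 518)
n(r) = r³ (n(r) = r²*r = r³)
Q(p, u) = ½ + 1/(4*(u³ + 5*u)) (Q(p, u) = ½ + 1/(4*(u³ + u*5)) = ½ + 1/(4*(u³ + 5*u)))
1/(-9898942 + (Q(f, 263*(-1)) - 1*(-16550))) = 1/(-9898942 + ((1 + 2*(263*(-1))³ + 10*(263*(-1)))/(4*((263*(-1)))*(5 + (263*(-1))²)) - 1*(-16550))) = 1/(-9898942 + ((¼)*(1 + 2*(-263)³ + 10*(-263))/(-263*(5 + (-263)²)) + 16550)) = 1/(-9898942 + ((¼)*(-1/263)*(1 + 2*(-18191447) - 2630)/(5 + 69169) + 16550)) = 1/(-9898942 + ((¼)*(-1/263)*(1 - 36382894 - 2630)/69174 + 16550)) = 1/(-9898942 + ((¼)*(-1/263)*(1/69174)*(-36385523) + 16550)) = 1/(-9898942 + (36385523/72771048 + 16550)) = 1/(-9898942 + 1204397229923/72771048) = 1/(-719151986201293/72771048) = -72771048/719151986201293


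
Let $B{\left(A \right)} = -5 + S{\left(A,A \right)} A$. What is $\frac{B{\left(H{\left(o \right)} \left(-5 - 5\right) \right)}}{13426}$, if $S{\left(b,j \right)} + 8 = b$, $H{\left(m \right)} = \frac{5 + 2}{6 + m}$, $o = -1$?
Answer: $\frac{303}{13426} \approx 0.022568$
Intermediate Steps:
$H{\left(m \right)} = \frac{7}{6 + m}$
$S{\left(b,j \right)} = -8 + b$
$B{\left(A \right)} = -5 + A \left(-8 + A\right)$ ($B{\left(A \right)} = -5 + \left(-8 + A\right) A = -5 + A \left(-8 + A\right)$)
$\frac{B{\left(H{\left(o \right)} \left(-5 - 5\right) \right)}}{13426} = \frac{-5 + \frac{7}{6 - 1} \left(-5 - 5\right) \left(-8 + \frac{7}{6 - 1} \left(-5 - 5\right)\right)}{13426} = \left(-5 + \frac{7}{5} \left(-10\right) \left(-8 + \frac{7}{5} \left(-10\right)\right)\right) \frac{1}{13426} = \left(-5 - 14 \left(-8 - 14\right)\right) \frac{1}{13426} = \left(-5 - -308\right) \frac{1}{13426} = \left(-5 + 308\right) \frac{1}{13426} = 303 \cdot \frac{1}{13426} = \frac{303}{13426}$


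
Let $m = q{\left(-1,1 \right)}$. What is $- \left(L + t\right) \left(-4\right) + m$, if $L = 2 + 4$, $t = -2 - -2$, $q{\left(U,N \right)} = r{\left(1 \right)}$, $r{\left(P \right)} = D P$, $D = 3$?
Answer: $27$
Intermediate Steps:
$r{\left(P \right)} = 3 P$
$q{\left(U,N \right)} = 3$ ($q{\left(U,N \right)} = 3 \cdot 1 = 3$)
$t = 0$ ($t = -2 + 2 = 0$)
$L = 6$
$m = 3$
$- \left(L + t\right) \left(-4\right) + m = - \left(6 + 0\right) \left(-4\right) + 3 = - 6 \left(-4\right) + 3 = \left(-1\right) \left(-24\right) + 3 = 24 + 3 = 27$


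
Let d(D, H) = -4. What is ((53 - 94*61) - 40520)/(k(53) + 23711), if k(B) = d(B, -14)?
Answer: -46201/23707 ≈ -1.9488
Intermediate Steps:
k(B) = -4
((53 - 94*61) - 40520)/(k(53) + 23711) = ((53 - 94*61) - 40520)/(-4 + 23711) = ((53 - 5734) - 40520)/23707 = (-5681 - 40520)*(1/23707) = -46201*1/23707 = -46201/23707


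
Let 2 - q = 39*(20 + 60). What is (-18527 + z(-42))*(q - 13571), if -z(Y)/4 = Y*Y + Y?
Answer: 424150935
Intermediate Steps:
q = -3118 (q = 2 - 39*(20 + 60) = 2 - 39*80 = 2 - 1*3120 = 2 - 3120 = -3118)
z(Y) = -4*Y - 4*Y² (z(Y) = -4*(Y*Y + Y) = -4*(Y² + Y) = -4*(Y + Y²) = -4*Y - 4*Y²)
(-18527 + z(-42))*(q - 13571) = (-18527 - 4*(-42)*(1 - 42))*(-3118 - 13571) = (-18527 - 4*(-42)*(-41))*(-16689) = (-18527 - 6888)*(-16689) = -25415*(-16689) = 424150935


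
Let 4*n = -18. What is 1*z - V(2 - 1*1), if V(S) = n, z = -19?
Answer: -29/2 ≈ -14.500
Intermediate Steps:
n = -9/2 (n = (¼)*(-18) = -9/2 ≈ -4.5000)
V(S) = -9/2
1*z - V(2 - 1*1) = 1*(-19) - 1*(-9/2) = -19 + 9/2 = -29/2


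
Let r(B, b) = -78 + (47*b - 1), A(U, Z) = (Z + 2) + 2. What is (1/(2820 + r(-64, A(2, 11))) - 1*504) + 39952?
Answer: 135937809/3446 ≈ 39448.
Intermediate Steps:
A(U, Z) = 4 + Z (A(U, Z) = (2 + Z) + 2 = 4 + Z)
r(B, b) = -79 + 47*b (r(B, b) = -78 + (-1 + 47*b) = -79 + 47*b)
(1/(2820 + r(-64, A(2, 11))) - 1*504) + 39952 = (1/(2820 + (-79 + 47*(4 + 11))) - 1*504) + 39952 = (1/(2820 + (-79 + 47*15)) - 504) + 39952 = (1/(2820 + (-79 + 705)) - 504) + 39952 = (1/(2820 + 626) - 504) + 39952 = (1/3446 - 504) + 39952 = -1736783/3446 + 39952 = 135937809/3446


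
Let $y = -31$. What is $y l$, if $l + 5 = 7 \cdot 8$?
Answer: $-1581$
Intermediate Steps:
$l = 51$ ($l = -5 + 7 \cdot 8 = -5 + 56 = 51$)
$y l = \left(-31\right) 51 = -1581$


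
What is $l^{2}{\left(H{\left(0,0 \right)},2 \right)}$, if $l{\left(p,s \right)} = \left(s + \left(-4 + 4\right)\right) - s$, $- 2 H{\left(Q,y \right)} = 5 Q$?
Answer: $0$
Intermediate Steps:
$H{\left(Q,y \right)} = - \frac{5 Q}{2}$
$l{\left(p,s \right)} = 0$ ($l{\left(p,s \right)} = \left(s + 0\right) - s = s - s = 0$)
$l^{2}{\left(H{\left(0,0 \right)},2 \right)} = 0^{2} = 0$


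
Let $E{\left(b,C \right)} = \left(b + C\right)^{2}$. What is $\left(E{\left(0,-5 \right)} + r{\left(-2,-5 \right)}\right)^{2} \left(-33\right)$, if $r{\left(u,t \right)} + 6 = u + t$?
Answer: $-4752$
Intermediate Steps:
$r{\left(u,t \right)} = -6 + t + u$ ($r{\left(u,t \right)} = -6 + \left(u + t\right) = -6 + \left(t + u\right) = -6 + t + u$)
$E{\left(b,C \right)} = \left(C + b\right)^{2}$
$\left(E{\left(0,-5 \right)} + r{\left(-2,-5 \right)}\right)^{2} \left(-33\right) = \left(\left(-5 + 0\right)^{2} - 13\right)^{2} \left(-33\right) = \left(\left(-5\right)^{2} - 13\right)^{2} \left(-33\right) = \left(25 - 13\right)^{2} \left(-33\right) = 12^{2} \left(-33\right) = 144 \left(-33\right) = -4752$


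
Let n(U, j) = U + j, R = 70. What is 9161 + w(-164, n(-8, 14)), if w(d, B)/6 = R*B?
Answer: 11681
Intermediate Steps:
w(d, B) = 420*B (w(d, B) = 6*(70*B) = 420*B)
9161 + w(-164, n(-8, 14)) = 9161 + 420*(-8 + 14) = 9161 + 420*6 = 9161 + 2520 = 11681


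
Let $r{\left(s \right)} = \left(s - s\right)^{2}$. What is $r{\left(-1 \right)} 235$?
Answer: $0$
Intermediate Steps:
$r{\left(s \right)} = 0$ ($r{\left(s \right)} = 0^{2} = 0$)
$r{\left(-1 \right)} 235 = 0 \cdot 235 = 0$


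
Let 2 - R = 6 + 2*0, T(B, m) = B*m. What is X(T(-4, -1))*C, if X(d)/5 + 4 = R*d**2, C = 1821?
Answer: -619140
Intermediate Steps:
R = -4 (R = 2 - (6 + 2*0) = 2 - (6 + 0) = 2 - 1*6 = 2 - 6 = -4)
X(d) = -20 - 20*d**2 (X(d) = -20 + 5*(-4*d**2) = -20 - 20*d**2)
X(T(-4, -1))*C = (-20 - 20*(-4*(-1))**2)*1821 = (-20 - 20*4**2)*1821 = (-20 - 20*16)*1821 = (-20 - 320)*1821 = -340*1821 = -619140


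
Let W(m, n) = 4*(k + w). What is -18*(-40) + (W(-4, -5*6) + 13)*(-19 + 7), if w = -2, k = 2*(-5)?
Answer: 1140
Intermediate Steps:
k = -10
W(m, n) = -48 (W(m, n) = 4*(-10 - 2) = 4*(-12) = -48)
-18*(-40) + (W(-4, -5*6) + 13)*(-19 + 7) = -18*(-40) + (-48 + 13)*(-19 + 7) = 720 - 35*(-12) = 720 + 420 = 1140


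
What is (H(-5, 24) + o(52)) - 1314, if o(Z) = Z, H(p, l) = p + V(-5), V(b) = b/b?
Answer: -1266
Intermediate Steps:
V(b) = 1
H(p, l) = 1 + p (H(p, l) = p + 1 = 1 + p)
(H(-5, 24) + o(52)) - 1314 = ((1 - 5) + 52) - 1314 = (-4 + 52) - 1314 = 48 - 1314 = -1266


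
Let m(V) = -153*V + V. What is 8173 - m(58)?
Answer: 16989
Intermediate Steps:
m(V) = -152*V
8173 - m(58) = 8173 - (-152)*58 = 8173 - 1*(-8816) = 8173 + 8816 = 16989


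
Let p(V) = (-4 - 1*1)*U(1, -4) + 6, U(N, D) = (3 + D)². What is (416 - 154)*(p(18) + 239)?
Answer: 62880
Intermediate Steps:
p(V) = 1 (p(V) = (-4 - 1*1)*(3 - 4)² + 6 = (-4 - 1)*(-1)² + 6 = -5*1 + 6 = -5 + 6 = 1)
(416 - 154)*(p(18) + 239) = (416 - 154)*(1 + 239) = 262*240 = 62880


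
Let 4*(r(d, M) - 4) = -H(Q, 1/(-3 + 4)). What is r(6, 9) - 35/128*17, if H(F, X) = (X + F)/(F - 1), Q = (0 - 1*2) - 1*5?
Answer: -107/128 ≈ -0.83594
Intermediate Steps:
Q = -7 (Q = (0 - 2) - 5 = -2 - 5 = -7)
H(F, X) = (F + X)/(-1 + F)
r(d, M) = 61/16 (r(d, M) = 4 + (-(-7 + 1/(-3 + 4))/(-1 - 7))/4 = 4 + (-(-7 + 1/1)/(-8))/4 = 4 + (-(-1)*(-7 + 1)/8)/4 = 4 + (-(-1)*(-6)/8)/4 = 4 + (-1*¾)/4 = 4 + (¼)*(-¾) = 4 - 3/16 = 61/16)
r(6, 9) - 35/128*17 = 61/16 - 35/128*17 = 61/16 - 595/128 = -107/128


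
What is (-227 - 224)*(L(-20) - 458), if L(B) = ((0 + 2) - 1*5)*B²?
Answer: 747758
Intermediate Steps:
L(B) = -3*B² (L(B) = (2 - 5)*B² = -3*B²)
(-227 - 224)*(L(-20) - 458) = (-227 - 224)*(-3*(-20)² - 458) = -451*(-3*400 - 458) = -451*(-1200 - 458) = -451*(-1658) = 747758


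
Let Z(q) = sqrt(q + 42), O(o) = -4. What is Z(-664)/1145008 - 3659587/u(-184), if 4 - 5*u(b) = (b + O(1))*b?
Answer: 18297935/34588 + I*sqrt(622)/1145008 ≈ 529.03 + 2.1781e-5*I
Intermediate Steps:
Z(q) = sqrt(42 + q)
u(b) = 4/5 - b*(-4 + b)/5 (u(b) = 4/5 - (b - 4)*b/5 = 4/5 - (-4 + b)*b/5 = 4/5 - b*(-4 + b)/5)
Z(-664)/1145008 - 3659587/u(-184) = sqrt(42 - 664)/1145008 - 3659587/(4/5 - 1/5*(-184)**2 + (4/5)*(-184)) = sqrt(-622)*(1/1145008) - 3659587/(4/5 - 1/5*33856 - 736/5) = (I*sqrt(622))*(1/1145008) - 3659587/(4/5 - 33856/5 - 736/5) = I*sqrt(622)/1145008 - 3659587/(-34588/5) = I*sqrt(622)/1145008 - 3659587*(-5/34588) = I*sqrt(622)/1145008 + 18297935/34588 = 18297935/34588 + I*sqrt(622)/1145008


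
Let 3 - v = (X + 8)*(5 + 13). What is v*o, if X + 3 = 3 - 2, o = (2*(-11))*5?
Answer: 11550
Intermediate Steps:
o = -110 (o = -22*5 = -110)
X = -2 (X = -3 + (3 - 2) = -3 + 1 = -2)
v = -105 (v = 3 - (-2 + 8)*(5 + 13) = 3 - 6*18 = 3 - 1*108 = 3 - 108 = -105)
v*o = -105*(-110) = 11550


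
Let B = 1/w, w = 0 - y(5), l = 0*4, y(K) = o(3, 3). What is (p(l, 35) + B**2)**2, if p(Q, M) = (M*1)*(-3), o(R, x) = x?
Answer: 891136/81 ≈ 11002.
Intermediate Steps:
y(K) = 3
l = 0
w = -3 (w = 0 - 1*3 = 0 - 3 = -3)
p(Q, M) = -3*M (p(Q, M) = M*(-3) = -3*M)
B = -1/3 (B = 1/(-3) = -1/3 ≈ -0.33333)
(p(l, 35) + B**2)**2 = (-3*35 + (-1/3)**2)**2 = (-105 + 1/9)**2 = (-944/9)**2 = 891136/81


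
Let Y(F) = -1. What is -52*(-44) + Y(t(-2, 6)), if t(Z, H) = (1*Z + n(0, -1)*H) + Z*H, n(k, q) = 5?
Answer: 2287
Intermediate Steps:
t(Z, H) = Z + 5*H + H*Z (t(Z, H) = (1*Z + 5*H) + Z*H = (Z + 5*H) + H*Z = Z + 5*H + H*Z)
-52*(-44) + Y(t(-2, 6)) = -52*(-44) - 1 = 2288 - 1 = 2287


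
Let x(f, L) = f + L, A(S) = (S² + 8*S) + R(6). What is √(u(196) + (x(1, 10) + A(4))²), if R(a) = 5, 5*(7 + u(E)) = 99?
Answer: 8*√1605/5 ≈ 64.100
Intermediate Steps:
u(E) = 64/5 (u(E) = -7 + (⅕)*99 = -7 + 99/5 = 64/5)
A(S) = 5 + S² + 8*S (A(S) = (S² + 8*S) + 5 = 5 + S² + 8*S)
x(f, L) = L + f
√(u(196) + (x(1, 10) + A(4))²) = √(64/5 + ((10 + 1) + (5 + 4² + 8*4))²) = √(64/5 + (11 + (5 + 16 + 32))²) = √(64/5 + (11 + 53)²) = √(64/5 + 64²) = √(64/5 + 4096) = √(20544/5) = 8*√1605/5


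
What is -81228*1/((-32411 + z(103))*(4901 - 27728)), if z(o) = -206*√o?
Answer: -125365748/1137112888131 + 796808*√103/1137112888131 ≈ -0.00010314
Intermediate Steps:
-81228*1/((-32411 + z(103))*(4901 - 27728)) = -81228*1/((-32411 - 206*√103)*(4901 - 27728)) = -81228*(-1/(22827*(-32411 - 206*√103))) = -81228/(739845897 + 4702362*√103)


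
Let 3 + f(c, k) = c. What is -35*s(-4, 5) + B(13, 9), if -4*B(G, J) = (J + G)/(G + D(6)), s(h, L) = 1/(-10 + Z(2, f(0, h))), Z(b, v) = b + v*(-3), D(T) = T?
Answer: -1341/38 ≈ -35.289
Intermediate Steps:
f(c, k) = -3 + c
Z(b, v) = b - 3*v
s(h, L) = 1 (s(h, L) = 1/(-10 + (2 - 3*(-3 + 0))) = 1/(-10 + (2 - 3*(-3))) = 1/(-10 + (2 + 9)) = 1/(-10 + 11) = 1/1 = 1)
B(G, J) = -(G + J)/(4*(6 + G)) (B(G, J) = -(J + G)/(4*(G + 6)) = -(G + J)/(4*(6 + G)))
-35*s(-4, 5) + B(13, 9) = -35*1 + (-1*13 - 1*9)/(4*(6 + 13)) = -35 + (¼)*(-13 - 9)/19 = -35 + (¼)*(1/19)*(-22) = -35 - 11/38 = -1341/38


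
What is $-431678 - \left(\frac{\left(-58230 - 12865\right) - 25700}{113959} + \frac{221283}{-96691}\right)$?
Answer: $- \frac{4756543143899840}{11018809669} \approx -4.3168 \cdot 10^{5}$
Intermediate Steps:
$-431678 - \left(\frac{\left(-58230 - 12865\right) - 25700}{113959} + \frac{221283}{-96691}\right) = -431678 - \left(\left(-71095 - 25700\right) \frac{1}{113959} + 221283 \left(- \frac{1}{96691}\right)\right) = -431678 - \left(\left(-96795\right) \frac{1}{113959} - \frac{221283}{96691}\right) = -431678 - \left(- \frac{96795}{113959} - \frac{221283}{96691}\right) = -431678 - - \frac{34576394742}{11018809669} = -431678 + \frac{34576394742}{11018809669} = - \frac{4756543143899840}{11018809669}$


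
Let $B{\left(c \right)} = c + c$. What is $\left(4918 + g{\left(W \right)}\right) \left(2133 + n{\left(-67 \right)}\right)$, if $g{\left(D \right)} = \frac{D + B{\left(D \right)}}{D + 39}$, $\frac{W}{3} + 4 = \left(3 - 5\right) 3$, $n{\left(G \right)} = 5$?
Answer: $10493304$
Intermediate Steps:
$B{\left(c \right)} = 2 c$
$W = -30$ ($W = -12 + 3 \left(3 - 5\right) 3 = -12 + 3 \left(\left(-2\right) 3\right) = -12 + 3 \left(-6\right) = -12 - 18 = -30$)
$g{\left(D \right)} = \frac{3 D}{39 + D}$ ($g{\left(D \right)} = \frac{D + 2 D}{D + 39} = \frac{3 D}{39 + D}$)
$\left(4918 + g{\left(W \right)}\right) \left(2133 + n{\left(-67 \right)}\right) = \left(4918 + 3 \left(-30\right) \frac{1}{39 - 30}\right) \left(2133 + 5\right) = \left(4918 + 3 \left(-30\right) \frac{1}{9}\right) 2138 = \left(4918 - 10\right) 2138 = 4908 \cdot 2138 = 10493304$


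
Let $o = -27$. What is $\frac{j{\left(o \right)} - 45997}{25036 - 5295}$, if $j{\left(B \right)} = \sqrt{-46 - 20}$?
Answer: $- \frac{45997}{19741} + \frac{i \sqrt{66}}{19741} \approx -2.33 + 0.00041153 i$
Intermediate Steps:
$j{\left(B \right)} = i \sqrt{66}$ ($j{\left(B \right)} = \sqrt{-66} = i \sqrt{66}$)
$\frac{j{\left(o \right)} - 45997}{25036 - 5295} = \frac{i \sqrt{66} - 45997}{25036 - 5295} = \frac{-45997 + i \sqrt{66}}{19741} = \left(-45997 + i \sqrt{66}\right) \frac{1}{19741} = - \frac{45997}{19741} + \frac{i \sqrt{66}}{19741}$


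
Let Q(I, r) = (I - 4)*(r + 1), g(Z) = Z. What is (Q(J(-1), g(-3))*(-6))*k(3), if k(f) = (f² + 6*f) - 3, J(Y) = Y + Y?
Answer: -1728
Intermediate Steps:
J(Y) = 2*Y
k(f) = -3 + f² + 6*f
Q(I, r) = (1 + r)*(-4 + I) (Q(I, r) = (-4 + I)*(1 + r) = (1 + r)*(-4 + I))
(Q(J(-1), g(-3))*(-6))*k(3) = ((-4 + 2*(-1) - 4*(-3) + (2*(-1))*(-3))*(-6))*(-3 + 3² + 6*3) = ((-4 - 2 + 12 - 2*(-3))*(-6))*(-3 + 9 + 18) = ((-4 - 2 + 12 + 6)*(-6))*24 = (12*(-6))*24 = -72*24 = -1728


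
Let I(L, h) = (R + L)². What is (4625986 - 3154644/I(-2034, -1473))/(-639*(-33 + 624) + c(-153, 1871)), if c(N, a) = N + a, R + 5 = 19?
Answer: -4718967529939/383487213100 ≈ -12.305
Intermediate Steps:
R = 14 (R = -5 + 19 = 14)
I(L, h) = (14 + L)²
(4625986 - 3154644/I(-2034, -1473))/(-639*(-33 + 624) + c(-153, 1871)) = (4625986 - 3154644/(14 - 2034)²)/(-639*(-33 + 624) + (-153 + 1871)) = (4625986 - 3154644/((-2020)²))/(-639*591 + 1718) = (4625986 - 3154644/4080400)/(-377649 + 1718) = (4625986 - 3154644*1/4080400)/(-375931) = (4625986 - 788661/1020100)*(-1/375931) = (4718967529939/1020100)*(-1/375931) = -4718967529939/383487213100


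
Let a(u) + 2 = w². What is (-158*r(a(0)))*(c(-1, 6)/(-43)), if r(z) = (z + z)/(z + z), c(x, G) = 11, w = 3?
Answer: 1738/43 ≈ 40.419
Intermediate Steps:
a(u) = 7 (a(u) = -2 + 3² = -2 + 9 = 7)
r(z) = 1 (r(z) = (2*z)/((2*z)) = (2*z)*(1/(2*z)) = 1)
(-158*r(a(0)))*(c(-1, 6)/(-43)) = (-158*1)*(11/(-43)) = -1738*(-1)/43 = -158*(-11/43) = 1738/43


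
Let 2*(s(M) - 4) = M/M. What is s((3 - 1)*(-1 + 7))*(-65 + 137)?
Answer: 324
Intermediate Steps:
s(M) = 9/2 (s(M) = 4 + (M/M)/2 = 4 + (1/2)*1 = 4 + 1/2 = 9/2)
s((3 - 1)*(-1 + 7))*(-65 + 137) = 9*(-65 + 137)/2 = (9/2)*72 = 324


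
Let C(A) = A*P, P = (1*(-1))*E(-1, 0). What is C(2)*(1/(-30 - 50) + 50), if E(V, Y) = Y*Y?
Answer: 0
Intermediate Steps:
E(V, Y) = Y²
P = 0 (P = (1*(-1))*0² = -1*0 = 0)
C(A) = 0 (C(A) = A*0 = 0)
C(2)*(1/(-30 - 50) + 50) = 0*(1/(-30 - 50) + 50) = 0*(1/(-80) + 50) = 0*(-1/80 + 50) = 0*(3999/80) = 0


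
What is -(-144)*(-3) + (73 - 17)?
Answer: -376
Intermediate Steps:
-(-144)*(-3) + (73 - 17) = -24*18 + 56 = -432 + 56 = -376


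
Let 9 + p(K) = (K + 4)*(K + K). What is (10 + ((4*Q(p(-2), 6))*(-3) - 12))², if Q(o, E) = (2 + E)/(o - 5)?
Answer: 676/121 ≈ 5.5868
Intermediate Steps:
p(K) = -9 + 2*K*(4 + K) (p(K) = -9 + (K + 4)*(K + K) = -9 + (4 + K)*(2*K) = -9 + 2*K*(4 + K))
Q(o, E) = (2 + E)/(-5 + o)
(10 + ((4*Q(p(-2), 6))*(-3) - 12))² = (10 + ((4*((2 + 6)/(-5 + (-9 + 2*(-2)² + 8*(-2)))))*(-3) - 12))² = (10 + ((4*(8/(-5 + (-9 + 2*4 - 16))))*(-3) - 12))² = (10 + ((4*(8/(-5 + (-9 + 8 - 16))))*(-3) - 12))² = (10 + ((4*(8/(-5 - 17)))*(-3) - 12))² = (10 + ((4*(8/(-22)))*(-3) - 12))² = (10 + ((4*(-1/22*8))*(-3) - 12))² = (10 + ((4*(-4/11))*(-3) - 12))² = (10 + (-16/11*(-3) - 12))² = (10 + (48/11 - 12))² = (10 - 84/11)² = (26/11)² = 676/121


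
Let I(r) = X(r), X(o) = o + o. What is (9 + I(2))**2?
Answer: 169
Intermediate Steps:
X(o) = 2*o
I(r) = 2*r
(9 + I(2))**2 = (9 + 2*2)**2 = (9 + 4)**2 = 13**2 = 169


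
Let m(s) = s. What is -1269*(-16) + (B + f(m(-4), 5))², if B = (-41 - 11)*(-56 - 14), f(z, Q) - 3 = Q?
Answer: 13328208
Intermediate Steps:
f(z, Q) = 3 + Q
B = 3640 (B = -52*(-70) = 3640)
-1269*(-16) + (B + f(m(-4), 5))² = -1269*(-16) + (3640 + (3 + 5))² = 20304 + (3640 + 8)² = 20304 + 3648² = 20304 + 13307904 = 13328208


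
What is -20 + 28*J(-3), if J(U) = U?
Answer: -104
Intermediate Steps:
-20 + 28*J(-3) = -20 + 28*(-3) = -20 - 84 = -104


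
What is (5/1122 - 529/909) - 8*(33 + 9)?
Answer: -114424907/339966 ≈ -336.58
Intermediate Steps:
(5/1122 - 529/909) - 8*(33 + 9) = (5*(1/1122) - 529*1/909) - 8*42 = (5/1122 - 529/909) - 336 = -196331/339966 - 336 = -114424907/339966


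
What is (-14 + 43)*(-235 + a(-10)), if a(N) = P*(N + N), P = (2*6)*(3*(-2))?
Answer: 34945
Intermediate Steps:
P = -72 (P = 12*(-6) = -72)
a(N) = -144*N (a(N) = -72*(N + N) = -144*N)
(-14 + 43)*(-235 + a(-10)) = (-14 + 43)*(-235 - 144*(-10)) = 29*(-235 + 1440) = 29*1205 = 34945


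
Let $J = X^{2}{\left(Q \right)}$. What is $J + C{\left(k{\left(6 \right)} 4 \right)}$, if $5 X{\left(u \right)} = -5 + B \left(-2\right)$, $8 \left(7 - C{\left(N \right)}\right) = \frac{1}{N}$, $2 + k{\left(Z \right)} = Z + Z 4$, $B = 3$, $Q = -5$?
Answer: $\frac{265191}{22400} \approx 11.839$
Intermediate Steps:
$k{\left(Z \right)} = -2 + 5 Z$ ($k{\left(Z \right)} = -2 + \left(Z + Z 4\right) = -2 + \left(Z + 4 Z\right) = -2 + 5 Z$)
$C{\left(N \right)} = 7 - \frac{1}{8 N}$
$X{\left(u \right)} = - \frac{11}{5}$ ($X{\left(u \right)} = \frac{-5 + 3 \left(-2\right)}{5} = \frac{-5 - 6}{5} = \frac{1}{5} \left(-11\right) = - \frac{11}{5}$)
$J = \frac{121}{25}$ ($J = \left(- \frac{11}{5}\right)^{2} = \frac{121}{25} \approx 4.84$)
$J + C{\left(k{\left(6 \right)} 4 \right)} = \frac{121}{25} + \left(7 - \frac{1}{8 \left(-2 + 5 \cdot 6\right) 4}\right) = \frac{121}{25} + \left(7 - \frac{1}{8 \left(-2 + 30\right) 4}\right) = \frac{121}{25} + \left(7 - \frac{1}{8 \cdot 28 \cdot 4}\right) = \frac{121}{25} + \left(7 - \frac{1}{8 \cdot 112}\right) = \frac{121}{25} + \left(7 - \frac{1}{896}\right) = \frac{121}{25} + \frac{6271}{896} = \frac{265191}{22400}$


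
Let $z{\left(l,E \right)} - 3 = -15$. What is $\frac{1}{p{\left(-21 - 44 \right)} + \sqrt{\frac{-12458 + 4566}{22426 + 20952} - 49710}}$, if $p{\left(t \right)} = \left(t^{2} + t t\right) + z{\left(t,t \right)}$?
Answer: $\frac{91505891}{772665790326} - \frac{23 i \sqrt{11051182394}}{772665790326} \approx 0.00011843 - 3.1293 \cdot 10^{-6} i$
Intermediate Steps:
$z{\left(l,E \right)} = -12$ ($z{\left(l,E \right)} = 3 - 15 = -12$)
$p{\left(t \right)} = -12 + 2 t^{2}$ ($p{\left(t \right)} = \left(t^{2} + t t\right) - 12 = \left(t^{2} + t^{2}\right) - 12 = 2 t^{2} - 12 = -12 + 2 t^{2}$)
$\frac{1}{p{\left(-21 - 44 \right)} + \sqrt{\frac{-12458 + 4566}{22426 + 20952} - 49710}} = \frac{1}{\left(-12 + 2 \left(-21 - 44\right)^{2}\right) + \sqrt{\frac{-12458 + 4566}{22426 + 20952} - 49710}} = \frac{1}{\left(-12 + 2 \left(-21 - 44\right)^{2}\right) + \sqrt{- \frac{7892}{43378} - 49710}} = \frac{1}{\left(-12 + 2 \left(-65\right)^{2}\right) + \sqrt{\left(-7892\right) \frac{1}{43378} - 49710}} = \frac{1}{\left(-12 + 2 \cdot 4225\right) + \sqrt{- \frac{3946}{21689} - 49710}} = \frac{1}{\left(-12 + 8450\right) + \sqrt{- \frac{1078164136}{21689}}} = \frac{1}{8438 + \frac{2 i \sqrt{11051182394}}{943}}$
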